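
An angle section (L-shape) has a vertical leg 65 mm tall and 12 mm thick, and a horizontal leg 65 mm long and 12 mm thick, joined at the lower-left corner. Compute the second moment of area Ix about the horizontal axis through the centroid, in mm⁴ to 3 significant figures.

Treat the section as a set of non-overlapping primitives; coordinates are from the bounding-box lower-left.
Vertical leg: 12 × 65, A = 780 mm², y = 32.5 mm, Ī = 274 625 mm⁴.
Horizontal leg (remainder): 53 × 12, A = 636 mm², y = 6 mm, Ī = 7 632 mm⁴.
Centroid: ȳ = ΣA·y / ΣA = 20.597 mm.
Transfer each piece to the horizontal axis through the centroid using Ī + A·d² with d = y − 20.597:
  vertical leg: d = 11.903 mm → contributes +385 128 mm⁴
  horizontal leg (remainder): d = -14.597 mm → contributes +143 155 mm⁴
Total I = 528 283 mm⁴.

Ix ≈ 5.28 × 10⁵ mm⁴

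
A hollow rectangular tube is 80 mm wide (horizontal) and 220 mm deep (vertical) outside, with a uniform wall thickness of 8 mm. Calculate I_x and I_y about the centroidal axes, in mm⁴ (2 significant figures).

I_x ≈ 2.6 × 10⁷ mm⁴, I_y ≈ 4.9 × 10⁶ mm⁴

Split into non-overlapping primitives; take the origin at the lower-left of the bounding box.
Outer rectangle: 80 × 220, A = 17 600 mm², y = 110 mm, Ī = 70 986 667 mm⁴.
Inner void (subtracted): 64 × 204, A = 13 056 mm², y = 110 mm, Ī = 45 278 208 mm⁴.
By symmetry the centroid is at mid-height, ȳ = 110 mm.
All pieces are centred on the centroidal x-axis, so I = ΣĪ (holes subtracted) = 25 708 459 mm⁴.
Repeating about the centroidal y-axis gives I_y = 4 930 219 mm⁴.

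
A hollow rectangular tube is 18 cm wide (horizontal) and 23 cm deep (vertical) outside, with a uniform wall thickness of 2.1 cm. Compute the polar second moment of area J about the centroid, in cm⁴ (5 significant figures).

J ≈ 1.7670 × 10⁴ cm⁴

Break the section into simple shapes (no overlaps), measuring from the bottom-left corner of the bounding box.
Outer rectangle: 18 × 23, A = 414 cm², y = 11.5 cm, Ī = 18250.5 cm⁴.
Inner void (subtracted): 13.8 × 18.8, A = 259.44 cm², y = 11.5 cm, Ī = 7641.373 cm⁴.
By symmetry the centroid is at mid-height, ȳ = 11.5 cm.
All pieces are centred on the centroidal x-axis, so I = ΣĪ (holes subtracted) = 10609.13 cm⁴.
Repeating about the centroidal y-axis gives I_y = 7060.687 cm⁴.
Polar second moment: J = I_x + I_y = 17669.81 cm⁴.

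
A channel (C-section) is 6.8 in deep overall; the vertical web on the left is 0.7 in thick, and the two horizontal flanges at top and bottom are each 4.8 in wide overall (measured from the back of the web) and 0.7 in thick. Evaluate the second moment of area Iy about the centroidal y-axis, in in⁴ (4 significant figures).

Treat the section as a set of non-overlapping primitives; coordinates are from the bounding-box lower-left.
Web: 0.7 × 6.8, A = 4.76 in², x = 0.35 in, Ī = 0.194367 in⁴.
Top flange (beyond web): 4.1 × 0.7, A = 2.87 in², x = 2.75 in, Ī = 4.02039 in⁴.
Bottom flange (beyond web): 4.1 × 0.7, A = 2.87 in², x = 2.75 in, Ī = 4.02039 in⁴.
Centroid: x̄ = ΣA·x / ΣA = 1.662 in.
Transfer each piece to the centroidal y-axis using Ī + A·d² with d = x − 1.662:
  web: d = -1.312 in → contributes +8.38796 in⁴
  top flange (beyond web): d = 1.088 in → contributes +7.41774 in⁴
  bottom flange (beyond web): d = 1.088 in → contributes +7.41774 in⁴
Total I = 23.2234 in⁴.

Iy ≈ 23.22 in⁴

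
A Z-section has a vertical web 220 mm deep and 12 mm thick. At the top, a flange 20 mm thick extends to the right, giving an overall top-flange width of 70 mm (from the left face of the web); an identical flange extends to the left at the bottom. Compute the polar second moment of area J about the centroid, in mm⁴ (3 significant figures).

Treat the section as a set of non-overlapping primitives; coordinates are from the bounding-box lower-left.
Web: 12 × 220, A = 2 640 mm², y = 110 mm, Ī = 10 648 000 mm⁴.
Top flange (beyond web): 58 × 20, A = 1 160 mm², y = 210 mm, Ī = 38 667 mm⁴.
Bottom flange (beyond web): 58 × 20, A = 1 160 mm², y = 10 mm, Ī = 38 667 mm⁴.
Centroid: ȳ = ΣA·y / ΣA = 110 mm.
Transfer each piece to the centroidal x-axis using Ī + A·d² with d = y − 110:
  web: d = 0 mm → contributes +10 648 000 mm⁴
  top flange (beyond web): d = 100 mm → contributes +11 638 667 mm⁴
  bottom flange (beyond web): d = -100 mm → contributes +11 638 667 mm⁴
Total I = 33 925 333 mm⁴.
For the y-axis: x̄ = 64 mm.
Repeating about the centroidal y-axis gives I_y = 3 524 053 mm⁴.
Polar second moment: J = I_x + I_y = 37 449 387 mm⁴.

J ≈ 3.74 × 10⁷ mm⁴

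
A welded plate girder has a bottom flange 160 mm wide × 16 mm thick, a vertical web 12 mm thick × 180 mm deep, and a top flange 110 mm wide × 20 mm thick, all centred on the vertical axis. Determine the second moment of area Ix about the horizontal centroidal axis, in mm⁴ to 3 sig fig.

Break the section into simple shapes (no overlaps), measuring from the bottom-left corner of the bounding box.
Bottom plate: 160 × 16, A = 2 560 mm², y = 8 mm, Ī = 54 613 mm⁴.
Web plate: 12 × 180, A = 2 160 mm², y = 106 mm, Ī = 5 832 000 mm⁴.
Top plate: 110 × 20, A = 2 200 mm², y = 206 mm, Ī = 73 333 mm⁴.
Centroid: ȳ = ΣA·y / ΣA = 101.54 mm.
Transfer each piece to the horizontal centroidal axis using Ī + A·d² with d = y − 101.54:
  bottom plate: d = -93.538 mm → contributes +22 452 764 mm⁴
  web plate: d = 4.4624 mm → contributes +5 875 013 mm⁴
  top plate: d = 104.46 mm → contributes +24 080 611 mm⁴
Total I = 52 408 387 mm⁴.

Ix ≈ 5.24 × 10⁷ mm⁴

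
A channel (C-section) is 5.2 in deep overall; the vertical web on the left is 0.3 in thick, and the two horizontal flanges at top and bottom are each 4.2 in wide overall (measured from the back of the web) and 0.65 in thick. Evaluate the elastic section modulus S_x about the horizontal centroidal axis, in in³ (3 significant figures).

S_x ≈ 11.5 in³

Treat the section as a set of non-overlapping primitives; coordinates are from the bounding-box lower-left.
Web: 0.3 × 5.2, A = 1.56 in², y = 2.6 in, Ī = 3.5152 in⁴.
Top flange (beyond web): 3.9 × 0.65, A = 2.535 in², y = 4.875 in, Ī = 0.089253 in⁴.
Bottom flange (beyond web): 3.9 × 0.65, A = 2.535 in², y = 0.325 in, Ī = 0.089253 in⁴.
By symmetry the centroid is at mid-height, ȳ = 2.6 in.
Transfer each piece to the horizontal centroidal axis using Ī + A·d² with d = y − 2.6:
  web: d = 0 in → contributes +3.5152 in⁴
  top flange (beyond web): d = 2.275 in → contributes +13.209 in⁴
  bottom flange (beyond web): d = -2.275 in → contributes +13.209 in⁴
Total I = 29.934 in⁴.
Extreme fibre distance c = 2.6 in; S = I/c = 11.513 in³.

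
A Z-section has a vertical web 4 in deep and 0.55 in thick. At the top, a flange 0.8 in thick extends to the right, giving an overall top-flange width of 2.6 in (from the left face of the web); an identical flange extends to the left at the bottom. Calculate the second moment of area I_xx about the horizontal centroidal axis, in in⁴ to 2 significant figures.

I_xx ≈ 12 in⁴

Decompose the section into non-overlapping parts with the origin at the bottom-left of its bounding rectangle.
Web: 0.55 × 4, A = 2.2 in², y = 2 in, Ī = 2.933 in⁴.
Top flange (beyond web): 2.05 × 0.8, A = 1.64 in², y = 3.6 in, Ī = 0.08747 in⁴.
Bottom flange (beyond web): 2.05 × 0.8, A = 1.64 in², y = 0.4 in, Ī = 0.08747 in⁴.
Centroid: ȳ = ΣA·y / ΣA = 2 in.
Transfer each piece to the horizontal centroidal axis using Ī + A·d² with d = y − 2:
  web: d = 0 in → contributes +2.933 in⁴
  top flange (beyond web): d = 1.6 in → contributes +4.286 in⁴
  bottom flange (beyond web): d = -1.6 in → contributes +4.286 in⁴
Total I = 11.51 in⁴.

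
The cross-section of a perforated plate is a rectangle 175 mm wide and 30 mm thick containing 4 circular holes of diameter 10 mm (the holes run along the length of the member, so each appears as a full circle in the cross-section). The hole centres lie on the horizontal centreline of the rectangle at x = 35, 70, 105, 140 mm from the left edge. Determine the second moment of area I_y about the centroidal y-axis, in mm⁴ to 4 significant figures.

Decompose the section into non-overlapping parts with the origin at the bottom-left of its bounding rectangle.
Plate: 175 × 30, A = 5 250 mm², x = 87.5 mm, Ī = 13 398 438 mm⁴.
Hole 1 (subtracted): ⌀10, A = 78.5398 mm², x = 35 mm, Ī = 490.874 mm⁴.
Hole 2 (subtracted): ⌀10, A = 78.5398 mm², x = 70 mm, Ī = 490.874 mm⁴.
Hole 3 (subtracted): ⌀10, A = 78.5398 mm², x = 105 mm, Ī = 490.874 mm⁴.
Hole 4 (subtracted): ⌀10, A = 78.5398 mm², x = 140 mm, Ī = 490.874 mm⁴.
By symmetry the centroid is at mid-width, x̄ = 87.5 mm.
Transfer each piece to the centroidal y-axis using Ī + A·d² with d = x − 87.5:
  plate: d = 0 mm → contributes +13 398 438 mm⁴
  hole 1: d = -52.5 mm → contributes −216 966 mm⁴
  hole 2: d = -17.5 mm → contributes −24543.7 mm⁴
  hole 3: d = 17.5 mm → contributes −24543.7 mm⁴
  hole 4: d = 52.5 mm → contributes −216 966 mm⁴
Total I = 12 915 418 mm⁴.

I_y ≈ 1.292 × 10⁷ mm⁴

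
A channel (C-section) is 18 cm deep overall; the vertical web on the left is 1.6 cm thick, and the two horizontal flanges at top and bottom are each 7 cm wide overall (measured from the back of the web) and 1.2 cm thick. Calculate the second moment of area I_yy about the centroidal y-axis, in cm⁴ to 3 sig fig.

I_yy ≈ 147 cm⁴

Split into non-overlapping primitives; take the origin at the lower-left of the bounding box.
Web: 1.6 × 18, A = 28.8 cm², x = 0.8 cm, Ī = 6.144 cm⁴.
Top flange (beyond web): 5.4 × 1.2, A = 6.48 cm², x = 4.3 cm, Ī = 15.746 cm⁴.
Bottom flange (beyond web): 5.4 × 1.2, A = 6.48 cm², x = 4.3 cm, Ī = 15.746 cm⁴.
Centroid: x̄ = ΣA·x / ΣA = 1.8862 cm.
Transfer each piece to the centroidal y-axis using Ī + A·d² with d = x − 1.8862:
  web: d = -1.0862 cm → contributes +40.124 cm⁴
  top flange (beyond web): d = 2.4138 cm → contributes +53.501 cm⁴
  bottom flange (beyond web): d = 2.4138 cm → contributes +53.501 cm⁴
Total I = 147.13 cm⁴.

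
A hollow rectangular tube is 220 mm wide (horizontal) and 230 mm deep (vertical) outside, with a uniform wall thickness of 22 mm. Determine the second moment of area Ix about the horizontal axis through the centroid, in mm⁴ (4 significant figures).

Treat the section as a set of non-overlapping primitives; coordinates are from the bounding-box lower-left.
Outer rectangle: 220 × 230, A = 50 600 mm², y = 115 mm, Ī = 223 061 667 mm⁴.
Inner void (subtracted): 176 × 186, A = 32 736 mm², y = 115 mm, Ī = 94 377 888 mm⁴.
By symmetry the centroid is at mid-height, ȳ = 115 mm.
All pieces are centred on the horizontal axis through the centroid, so I = ΣĪ (holes subtracted) = 128 683 779 mm⁴.

Ix ≈ 1.287 × 10⁸ mm⁴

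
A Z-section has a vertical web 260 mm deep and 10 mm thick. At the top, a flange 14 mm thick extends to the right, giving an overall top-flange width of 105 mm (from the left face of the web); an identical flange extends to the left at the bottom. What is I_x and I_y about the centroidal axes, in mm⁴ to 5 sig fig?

I_x ≈ 5.4933 × 10⁷ mm⁴, I_y ≈ 9.3538 × 10⁶ mm⁴

Break the section into simple shapes (no overlaps), measuring from the bottom-left corner of the bounding box.
Web: 10 × 260, A = 2 600 mm², y = 130 mm, Ī = 14 646 667 mm⁴.
Top flange (beyond web): 95 × 14, A = 1 330 mm², y = 253 mm, Ī = 21723.33 mm⁴.
Bottom flange (beyond web): 95 × 14, A = 1 330 mm², y = 7 mm, Ī = 21723.33 mm⁴.
Centroid: ȳ = ΣA·y / ΣA = 130 mm.
Transfer each piece to the centroidal x-axis using Ī + A·d² with d = y − 130:
  web: d = 0 mm → contributes +14 646 667 mm⁴
  top flange (beyond web): d = 123 mm → contributes +20 143 293 mm⁴
  bottom flange (beyond web): d = -123 mm → contributes +20 143 293 mm⁴
Total I = 54 933 253 mm⁴.
For the y-axis: x̄ = 100 mm.
Repeating about the centroidal y-axis gives I_y = 9 353 833 mm⁴.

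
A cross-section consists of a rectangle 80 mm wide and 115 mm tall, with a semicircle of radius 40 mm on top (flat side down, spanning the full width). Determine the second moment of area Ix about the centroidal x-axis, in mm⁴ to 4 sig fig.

Ix ≈ 2.137 × 10⁷ mm⁴

Treat the section as a set of non-overlapping primitives; coordinates are from the bounding-box lower-left.
Rectangular body: 80 × 115, A = 9 200 mm², y = 57.5 mm, Ī = 10 139 167 mm⁴.
Semicircular cap: semicircle r = 40, A = 2513.27 mm², y = 131.977 mm, Ī = 280 978 mm⁴.
Centroid: ȳ = ΣA·y / ΣA = 73.4802 mm.
Transfer each piece to the centroidal x-axis using Ī + A·d² with d = y − 73.4802:
  rectangular body: d = -15.9802 mm → contributes +12 488 528 mm⁴
  semicircular cap: d = 58.4964 mm → contributes +8 880 964 mm⁴
Total I = 21 369 491 mm⁴.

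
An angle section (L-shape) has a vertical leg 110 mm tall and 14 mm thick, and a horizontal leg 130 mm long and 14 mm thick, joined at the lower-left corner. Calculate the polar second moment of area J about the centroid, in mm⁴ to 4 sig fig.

J ≈ 8.586 × 10⁶ mm⁴

Treat the section as a set of non-overlapping primitives; coordinates are from the bounding-box lower-left.
Vertical leg: 14 × 110, A = 1 540 mm², y = 55 mm, Ī = 1 552 833 mm⁴.
Horizontal leg (remainder): 116 × 14, A = 1 624 mm², y = 7 mm, Ī = 26525.3 mm⁴.
Centroid: ȳ = ΣA·y / ΣA = 30.3628 mm.
Transfer each piece to the centroidal x-axis using Ī + A·d² with d = y − 30.3628:
  vertical leg: d = 24.6372 mm → contributes +2 487 598 mm⁴
  horizontal leg (remainder): d = -23.3628 mm → contributes +912 940 mm⁴
Total I = 3 400 538 mm⁴.
For the y-axis: x̄ = 40.3628 mm.
Repeating about the centroidal y-axis gives I_y = 5 185 818 mm⁴.
Polar second moment: J = I_x + I_y = 8 586 356 mm⁴.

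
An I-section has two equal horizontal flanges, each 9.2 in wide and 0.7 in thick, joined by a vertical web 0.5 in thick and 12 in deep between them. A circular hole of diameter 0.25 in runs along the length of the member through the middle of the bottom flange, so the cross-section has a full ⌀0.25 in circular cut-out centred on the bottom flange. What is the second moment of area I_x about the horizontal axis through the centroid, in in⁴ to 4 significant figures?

I_x ≈ 589.9 in⁴

Decompose the section into non-overlapping parts with the origin at the bottom-left of its bounding rectangle.
Bottom flange: 9.2 × 0.7, A = 6.44 in², y = 0.35 in, Ī = 0.262967 in⁴.
Web: 0.5 × 12, A = 6 in², y = 6.7 in, Ī = 72 in⁴.
Top flange: 9.2 × 0.7, A = 6.44 in², y = 13.05 in, Ī = 0.262967 in⁴.
Hole (subtracted): ⌀0.25, A = 0.0490874 in², y = 0.35 in, Ī = 0.000191748 in⁴.
Centroid: ȳ = ΣA·y / ΣA = 6.71655 in.
Transfer each piece to the horizontal axis through the centroid using Ī + A·d² with d = y − 6.71655:
  bottom flange: d = -6.36655 in → contributes +261.295 in⁴
  web: d = -0.0165528 in → contributes +72.0016 in⁴
  top flange: d = 6.33345 in → contributes +258.588 in⁴
  hole: d = -6.36655 in → contributes −1.98985 in⁴
Total I = 589.895 in⁴.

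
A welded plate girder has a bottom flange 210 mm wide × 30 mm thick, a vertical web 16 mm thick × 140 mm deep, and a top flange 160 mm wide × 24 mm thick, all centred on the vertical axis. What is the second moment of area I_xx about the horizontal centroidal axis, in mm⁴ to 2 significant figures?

Decompose the section into non-overlapping parts with the origin at the bottom-left of its bounding rectangle.
Bottom plate: 210 × 30, A = 6 300 mm², y = 15 mm, Ī = 472 500 mm⁴.
Web plate: 16 × 140, A = 2 240 mm², y = 100 mm, Ī = 3 658 667 mm⁴.
Top plate: 160 × 24, A = 3 840 mm², y = 182 mm, Ī = 184 320 mm⁴.
Centroid: ȳ = ΣA·y / ΣA = 82.18 mm.
Transfer each piece to the horizontal centroidal axis using Ī + A·d² with d = y − 82.18:
  bottom plate: d = -67.18 mm → contributes +28 904 786 mm⁴
  web plate: d = 17.82 mm → contributes +4 370 038 mm⁴
  top plate: d = 99.82 mm → contributes +38 446 725 mm⁴
Total I = 71 721 549 mm⁴.

I_xx ≈ 7.2 × 10⁷ mm⁴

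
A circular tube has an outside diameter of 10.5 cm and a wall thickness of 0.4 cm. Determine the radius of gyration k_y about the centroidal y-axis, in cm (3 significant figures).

Split into non-overlapping primitives; take the origin at the lower-left of the bounding box.
Outer circle: ⌀10.5, A = 86.59 cm², x = 5.25 cm, Ī = 596.66 cm⁴.
Bore (subtracted): ⌀9.7, A = 73.898 cm², x = 5.25 cm, Ī = 434.57 cm⁴.
By symmetry the centroid is at mid-width, x̄ = 5.25 cm.
All pieces are centred on the centroidal y-axis, so I = ΣĪ (holes subtracted) = 162.09 cm⁴.
Radius of gyration: k = √(I/A) = √(162.09 / 12.692) = 3.5737 cm.

k_y ≈ 3.57 cm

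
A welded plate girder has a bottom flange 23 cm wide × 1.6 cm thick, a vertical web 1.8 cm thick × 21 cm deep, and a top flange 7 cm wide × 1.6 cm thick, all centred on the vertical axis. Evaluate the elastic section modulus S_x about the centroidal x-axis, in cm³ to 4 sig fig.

S_x ≈ 423.6 cm³

Treat the section as a set of non-overlapping primitives; coordinates are from the bounding-box lower-left.
Bottom plate: 23 × 1.6, A = 36.8 cm², y = 0.8 cm, Ī = 7.85067 cm⁴.
Web plate: 1.8 × 21, A = 37.8 cm², y = 12.1 cm, Ī = 1389.15 cm⁴.
Top plate: 7 × 1.6, A = 11.2 cm², y = 23.4 cm, Ī = 2.38933 cm⁴.
Centroid: ȳ = ΣA·y / ΣA = 8.72844 cm.
Transfer each piece to the centroidal x-axis using Ī + A·d² with d = y − 8.72844:
  bottom plate: d = -7.92844 cm → contributes +2321.1 cm⁴
  web plate: d = 3.37156 cm → contributes +1818.84 cm⁴
  top plate: d = 14.6716 cm → contributes +2413.24 cm⁴
Total I = 6553.18 cm⁴.
Extreme fibre distance c = 15.4716 cm; S = I/c = 423.563 cm³.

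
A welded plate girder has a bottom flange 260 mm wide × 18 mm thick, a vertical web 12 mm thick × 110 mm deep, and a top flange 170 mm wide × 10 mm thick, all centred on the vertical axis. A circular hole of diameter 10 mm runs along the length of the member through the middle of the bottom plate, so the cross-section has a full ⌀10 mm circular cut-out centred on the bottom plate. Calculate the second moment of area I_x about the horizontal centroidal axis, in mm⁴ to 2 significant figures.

I_x ≈ 2.2 × 10⁷ mm⁴

Decompose the section into non-overlapping parts with the origin at the bottom-left of its bounding rectangle.
Bottom plate: 260 × 18, A = 4 680 mm², y = 9 mm, Ī = 126 360 mm⁴.
Web plate: 12 × 110, A = 1 320 mm², y = 73 mm, Ī = 1 331 000 mm⁴.
Top plate: 170 × 10, A = 1 700 mm², y = 133 mm, Ī = 14 167 mm⁴.
Hole (subtracted): ⌀10, A = 78.54 mm², y = 9 mm, Ī = 490.9 mm⁴.
Centroid: ȳ = ΣA·y / ΣA = 47.74 mm.
Transfer each piece to the horizontal centroidal axis using Ī + A·d² with d = y − 47.74:
  bottom plate: d = -38.74 mm → contributes +7 151 218 mm⁴
  web plate: d = 25.26 mm → contributes +2 173 034 mm⁴
  top plate: d = 85.26 mm → contributes +12 370 985 mm⁴
  hole: d = -38.74 mm → contributes −118 382 mm⁴
Total I = 21 576 854 mm⁴.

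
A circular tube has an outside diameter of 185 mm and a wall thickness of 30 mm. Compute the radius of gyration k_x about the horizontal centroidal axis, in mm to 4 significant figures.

k_x ≈ 55.82 mm

Treat the section as a set of non-overlapping primitives; coordinates are from the bounding-box lower-left.
Outer circle: ⌀185, A = 26880.3 mm², y = 92.5 mm, Ī = 57 498 539 mm⁴.
Bore (subtracted): ⌀125, A = 12271.8 mm², y = 92.5 mm, Ī = 11 984 225 mm⁴.
By symmetry the centroid is at mid-height, ȳ = 92.5 mm.
All pieces are centred on the horizontal centroidal axis, so I = ΣĪ (holes subtracted) = 45 514 314 mm⁴.
Radius of gyration: k = √(I/A) = √(45 514 314 / 14608.4) = 55.8178 mm.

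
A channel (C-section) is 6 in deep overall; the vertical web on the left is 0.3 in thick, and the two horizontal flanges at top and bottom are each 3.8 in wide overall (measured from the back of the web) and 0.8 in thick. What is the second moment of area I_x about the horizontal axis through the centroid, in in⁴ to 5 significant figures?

Treat the section as a set of non-overlapping primitives; coordinates are from the bounding-box lower-left.
Web: 0.3 × 6, A = 1.8 in², y = 3 in, Ī = 5.4 in⁴.
Top flange (beyond web): 3.5 × 0.8, A = 2.8 in², y = 5.6 in, Ī = 0.1493333 in⁴.
Bottom flange (beyond web): 3.5 × 0.8, A = 2.8 in², y = 0.4 in, Ī = 0.1493333 in⁴.
By symmetry the centroid is at mid-height, ȳ = 3 in.
Transfer each piece to the horizontal axis through the centroid using Ī + A·d² with d = y − 3:
  web: d = 0 in → contributes +5.4 in⁴
  top flange (beyond web): d = 2.6 in → contributes +19.07733 in⁴
  bottom flange (beyond web): d = -2.6 in → contributes +19.07733 in⁴
Total I = 43.55467 in⁴.

I_x ≈ 43.555 in⁴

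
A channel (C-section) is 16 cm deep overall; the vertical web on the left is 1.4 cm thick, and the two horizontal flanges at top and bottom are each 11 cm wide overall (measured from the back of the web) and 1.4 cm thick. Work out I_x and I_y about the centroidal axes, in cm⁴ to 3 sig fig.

Decompose the section into non-overlapping parts with the origin at the bottom-left of its bounding rectangle.
Web: 1.4 × 16, A = 22.4 cm², y = 8 cm, Ī = 477.87 cm⁴.
Top flange (beyond web): 9.6 × 1.4, A = 13.44 cm², y = 15.3 cm, Ī = 2.1952 cm⁴.
Bottom flange (beyond web): 9.6 × 1.4, A = 13.44 cm², y = 0.7 cm, Ī = 2.1952 cm⁴.
By symmetry the centroid is at mid-height, ȳ = 8 cm.
Transfer each piece to the centroidal x-axis using Ī + A·d² with d = y − 8:
  web: d = 0 cm → contributes +477.87 cm⁴
  top flange (beyond web): d = 7.3 cm → contributes +718.41 cm⁴
  bottom flange (beyond web): d = -7.3 cm → contributes +718.41 cm⁴
Total I = 1914.7 cm⁴.
For the y-axis: x̄ = 3.7 cm.
Repeating about the centroidal y-axis gives I_y = 579.7 cm⁴.

I_x ≈ 1910 cm⁴, I_y ≈ 580 cm⁴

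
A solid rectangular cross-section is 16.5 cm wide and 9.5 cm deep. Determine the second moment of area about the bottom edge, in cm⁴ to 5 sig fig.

The section: 16.5 × 9.5, A = 156.75 cm², y = 4.75 cm, Ī = 1178.891 cm⁴.
Transfer it to the base of the section using Ī + A·d² with d = y − 0:
  the section: d = 4.75 cm → contributes +4715.563 cm⁴
Total I = 4715.563 cm⁴.

I_base ≈ 4715.6 cm⁴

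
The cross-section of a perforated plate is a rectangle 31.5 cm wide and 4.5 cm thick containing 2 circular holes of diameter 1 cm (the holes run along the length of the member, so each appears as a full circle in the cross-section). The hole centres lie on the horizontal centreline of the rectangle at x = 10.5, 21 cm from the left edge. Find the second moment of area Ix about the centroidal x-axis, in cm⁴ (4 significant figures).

Ix ≈ 239.1 cm⁴

Split into non-overlapping primitives; take the origin at the lower-left of the bounding box.
Plate: 31.5 × 4.5, A = 141.75 cm², y = 2.25 cm, Ī = 239.203 cm⁴.
Hole 1 (subtracted): ⌀1, A = 0.785398 cm², y = 2.25 cm, Ī = 0.0490874 cm⁴.
Hole 2 (subtracted): ⌀1, A = 0.785398 cm², y = 2.25 cm, Ī = 0.0490874 cm⁴.
By symmetry the centroid is at mid-height, ȳ = 2.25 cm.
All pieces are centred on the centroidal x-axis, so I = ΣĪ (holes subtracted) = 239.105 cm⁴.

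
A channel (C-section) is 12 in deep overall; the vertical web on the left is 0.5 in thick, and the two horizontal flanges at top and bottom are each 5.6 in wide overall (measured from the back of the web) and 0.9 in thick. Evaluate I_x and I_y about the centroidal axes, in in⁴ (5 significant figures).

I_x ≈ 355.39 in⁴, I_y ≈ 48.470 in⁴

Split into non-overlapping primitives; take the origin at the lower-left of the bounding box.
Web: 0.5 × 12, A = 6 in², y = 6 in, Ī = 72 in⁴.
Top flange (beyond web): 5.1 × 0.9, A = 4.59 in², y = 11.55 in, Ī = 0.309825 in⁴.
Bottom flange (beyond web): 5.1 × 0.9, A = 4.59 in², y = 0.45 in, Ī = 0.309825 in⁴.
By symmetry the centroid is at mid-height, ȳ = 6 in.
Transfer each piece to the centroidal x-axis using Ī + A·d² with d = y − 6:
  web: d = 0 in → contributes +72 in⁴
  top flange (beyond web): d = 5.55 in → contributes +141.6933 in⁴
  bottom flange (beyond web): d = -5.55 in → contributes +141.6933 in⁴
Total I = 355.3866 in⁴.
For the y-axis: x̄ = 1.943281 in.
Repeating about the centroidal y-axis gives I_y = 48.46976 in⁴.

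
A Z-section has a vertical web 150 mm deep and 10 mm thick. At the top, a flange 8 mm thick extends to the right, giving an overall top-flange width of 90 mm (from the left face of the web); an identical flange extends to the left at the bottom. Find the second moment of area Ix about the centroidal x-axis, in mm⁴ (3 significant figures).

Ix ≈ 9.27 × 10⁶ mm⁴

Treat the section as a set of non-overlapping primitives; coordinates are from the bounding-box lower-left.
Web: 10 × 150, A = 1 500 mm², y = 75 mm, Ī = 2 812 500 mm⁴.
Top flange (beyond web): 80 × 8, A = 640 mm², y = 146 mm, Ī = 3413.3 mm⁴.
Bottom flange (beyond web): 80 × 8, A = 640 mm², y = 4 mm, Ī = 3413.3 mm⁴.
Centroid: ȳ = ΣA·y / ΣA = 75 mm.
Transfer each piece to the centroidal x-axis using Ī + A·d² with d = y − 75:
  web: d = 0 mm → contributes +2 812 500 mm⁴
  top flange (beyond web): d = 71 mm → contributes +3 229 653 mm⁴
  bottom flange (beyond web): d = -71 mm → contributes +3 229 653 mm⁴
Total I = 9 271 807 mm⁴.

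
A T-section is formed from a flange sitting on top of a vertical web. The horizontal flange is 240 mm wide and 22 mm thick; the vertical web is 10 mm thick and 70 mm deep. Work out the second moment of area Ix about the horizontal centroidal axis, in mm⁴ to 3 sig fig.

Treat the section as a set of non-overlapping primitives; coordinates are from the bounding-box lower-left.
Flange: 240 × 22, A = 5 280 mm², y = 81 mm, Ī = 212 960 mm⁴.
Web: 10 × 70, A = 700 mm², y = 35 mm, Ī = 285 833 mm⁴.
Centroid: ȳ = ΣA·y / ΣA = 75.615 mm.
Transfer each piece to the horizontal centroidal axis using Ī + A·d² with d = y − 75.615:
  flange: d = 5.3846 mm → contributes +366 049 mm⁴
  web: d = -40.615 mm → contributes +1 440 560 mm⁴
Total I = 1 806 609 mm⁴.

Ix ≈ 1.81 × 10⁶ mm⁴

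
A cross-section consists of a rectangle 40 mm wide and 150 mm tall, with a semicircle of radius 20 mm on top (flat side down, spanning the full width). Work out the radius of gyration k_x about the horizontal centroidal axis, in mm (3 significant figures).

k_x ≈ 47.9 mm

Split into non-overlapping primitives; take the origin at the lower-left of the bounding box.
Rectangular body: 40 × 150, A = 6 000 mm², y = 75 mm, Ī = 11 250 000 mm⁴.
Semicircular cap: semicircle r = 20, A = 628.32 mm², y = 158.49 mm, Ī = 17 561 mm⁴.
Centroid: ȳ = ΣA·y / ΣA = 82.914 mm.
Transfer each piece to the horizontal centroidal axis using Ī + A·d² with d = y − 82.914:
  rectangular body: d = -7.9141 mm → contributes +11 625 799 mm⁴
  semicircular cap: d = 75.574 mm → contributes +3 606 173 mm⁴
Total I = 15 231 972 mm⁴.
Radius of gyration: k = √(I/A) = √(15 231 972 / 6628.3) = 47.938 mm.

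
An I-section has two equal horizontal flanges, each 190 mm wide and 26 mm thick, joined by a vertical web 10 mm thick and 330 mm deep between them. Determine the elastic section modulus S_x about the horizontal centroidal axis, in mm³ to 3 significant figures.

Break the section into simple shapes (no overlaps), measuring from the bottom-left corner of the bounding box.
Bottom flange: 190 × 26, A = 4 940 mm², y = 13 mm, Ī = 278 287 mm⁴.
Web: 10 × 330, A = 3 300 mm², y = 191 mm, Ī = 29 947 500 mm⁴.
Top flange: 190 × 26, A = 4 940 mm², y = 369 mm, Ī = 278 287 mm⁴.
By symmetry the centroid is at mid-height, ȳ = 191 mm.
Transfer each piece to the horizontal centroidal axis using Ī + A·d² with d = y − 191:
  bottom flange: d = -178 mm → contributes +156 797 247 mm⁴
  web: d = 0 mm → contributes +29 947 500 mm⁴
  top flange: d = 178 mm → contributes +156 797 247 mm⁴
Total I = 343 541 993 mm⁴.
Extreme fibre distance c = 191 mm; S = I/c = 1 798 649 mm³.

S_x ≈ 1.80 × 10⁶ mm³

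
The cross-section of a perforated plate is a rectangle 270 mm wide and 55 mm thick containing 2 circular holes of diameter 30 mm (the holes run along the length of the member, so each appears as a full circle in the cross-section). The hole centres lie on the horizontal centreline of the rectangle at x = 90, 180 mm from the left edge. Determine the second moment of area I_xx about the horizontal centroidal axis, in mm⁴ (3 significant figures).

Decompose the section into non-overlapping parts with the origin at the bottom-left of its bounding rectangle.
Plate: 270 × 55, A = 14 850 mm², y = 27.5 mm, Ī = 3 743 438 mm⁴.
Hole 1 (subtracted): ⌀30, A = 706.86 mm², y = 27.5 mm, Ī = 39 761 mm⁴.
Hole 2 (subtracted): ⌀30, A = 706.86 mm², y = 27.5 mm, Ī = 39 761 mm⁴.
By symmetry the centroid is at mid-height, ȳ = 27.5 mm.
All pieces are centred on the horizontal centroidal axis, so I = ΣĪ (holes subtracted) = 3 663 916 mm⁴.

I_xx ≈ 3.66 × 10⁶ mm⁴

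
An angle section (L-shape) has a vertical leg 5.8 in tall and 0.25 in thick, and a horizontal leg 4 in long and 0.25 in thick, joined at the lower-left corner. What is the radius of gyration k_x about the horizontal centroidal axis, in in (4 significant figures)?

Split into non-overlapping primitives; take the origin at the lower-left of the bounding box.
Vertical leg: 0.25 × 5.8, A = 1.45 in², y = 2.9 in, Ī = 4.06483 in⁴.
Horizontal leg (remainder): 3.75 × 0.25, A = 0.9375 in², y = 0.125 in, Ī = 0.00488281 in⁴.
Centroid: ȳ = ΣA·y / ΣA = 1.81034 in.
Transfer each piece to the horizontal centroidal axis using Ī + A·d² with d = y − 1.81034:
  vertical leg: d = 1.08966 in → contributes +5.7865 in⁴
  horizontal leg (remainder): d = -1.68534 in → contributes +2.66773 in⁴
Total I = 8.45423 in⁴.
Radius of gyration: k = √(I/A) = √(8.45423 / 2.3875) = 1.88177 in.

k_x ≈ 1.882 in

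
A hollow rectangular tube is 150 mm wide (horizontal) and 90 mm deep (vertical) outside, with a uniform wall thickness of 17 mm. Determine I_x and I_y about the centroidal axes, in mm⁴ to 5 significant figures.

I_x ≈ 7.4149 × 10⁶ mm⁴, I_y ≈ 1.8028 × 10⁷ mm⁴

Treat the section as a set of non-overlapping primitives; coordinates are from the bounding-box lower-left.
Outer rectangle: 150 × 90, A = 13 500 mm², y = 45 mm, Ī = 9 112 500 mm⁴.
Inner void (subtracted): 116 × 56, A = 6 496 mm², y = 45 mm, Ī = 1 697 621 mm⁴.
By symmetry the centroid is at mid-height, ȳ = 45 mm.
All pieces are centred on the centroidal x-axis, so I = ΣĪ (holes subtracted) = 7 414 879 mm⁴.
Repeating about the centroidal y-axis gives I_y = 18 028 319 mm⁴.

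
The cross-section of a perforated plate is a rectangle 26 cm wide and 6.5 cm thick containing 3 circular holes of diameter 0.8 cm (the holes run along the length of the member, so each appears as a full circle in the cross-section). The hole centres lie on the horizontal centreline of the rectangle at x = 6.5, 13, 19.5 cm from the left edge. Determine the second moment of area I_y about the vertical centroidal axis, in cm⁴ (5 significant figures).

Break the section into simple shapes (no overlaps), measuring from the bottom-left corner of the bounding box.
Plate: 26 × 6.5, A = 169 cm², x = 13 cm, Ī = 9520.333 cm⁴.
Hole 1 (subtracted): ⌀0.8, A = 0.5026548 cm², x = 6.5 cm, Ī = 0.02010619 cm⁴.
Hole 2 (subtracted): ⌀0.8, A = 0.5026548 cm², x = 13 cm, Ī = 0.02010619 cm⁴.
Hole 3 (subtracted): ⌀0.8, A = 0.5026548 cm², x = 19.5 cm, Ī = 0.02010619 cm⁴.
By symmetry the centroid is at mid-width, x̄ = 13 cm.
Transfer each piece to the vertical centroidal axis using Ī + A·d² with d = x − 13:
  plate: d = 0 cm → contributes +9520.333 cm⁴
  hole 1: d = -6.5 cm → contributes −21.25727 cm⁴
  hole 2: d = 0 cm → contributes −0.02010619 cm⁴
  hole 3: d = 6.5 cm → contributes −21.25727 cm⁴
Total I = 9477.799 cm⁴.

I_y ≈ 9477.8 cm⁴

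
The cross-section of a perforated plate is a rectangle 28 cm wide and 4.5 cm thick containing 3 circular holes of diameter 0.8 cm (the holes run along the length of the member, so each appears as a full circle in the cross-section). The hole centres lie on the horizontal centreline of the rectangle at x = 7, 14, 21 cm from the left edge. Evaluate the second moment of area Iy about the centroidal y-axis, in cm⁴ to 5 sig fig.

Treat the section as a set of non-overlapping primitives; coordinates are from the bounding-box lower-left.
Plate: 28 × 4.5, A = 126 cm², x = 14 cm, Ī = 8 232 cm⁴.
Hole 1 (subtracted): ⌀0.8, A = 0.5026548 cm², x = 7 cm, Ī = 0.02010619 cm⁴.
Hole 2 (subtracted): ⌀0.8, A = 0.5026548 cm², x = 14 cm, Ī = 0.02010619 cm⁴.
Hole 3 (subtracted): ⌀0.8, A = 0.5026548 cm², x = 21 cm, Ī = 0.02010619 cm⁴.
By symmetry the centroid is at mid-width, x̄ = 14 cm.
Transfer each piece to the centroidal y-axis using Ī + A·d² with d = x − 14:
  plate: d = 0 cm → contributes +8 232 cm⁴
  hole 1: d = -7 cm → contributes −24.65019 cm⁴
  hole 2: d = 0 cm → contributes −0.02010619 cm⁴
  hole 3: d = 7 cm → contributes −24.65019 cm⁴
Total I = 8182.68 cm⁴.

Iy ≈ 8182.7 cm⁴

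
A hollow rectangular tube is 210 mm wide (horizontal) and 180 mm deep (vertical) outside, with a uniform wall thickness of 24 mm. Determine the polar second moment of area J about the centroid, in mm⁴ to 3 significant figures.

J ≈ 1.63 × 10⁸ mm⁴

Decompose the section into non-overlapping parts with the origin at the bottom-left of its bounding rectangle.
Outer rectangle: 210 × 180, A = 37 800 mm², y = 90 mm, Ī = 102 060 000 mm⁴.
Inner void (subtracted): 162 × 132, A = 21 384 mm², y = 90 mm, Ī = 31 049 568 mm⁴.
By symmetry the centroid is at mid-height, ȳ = 90 mm.
All pieces are centred on the centroidal x-axis, so I = ΣĪ (holes subtracted) = 71 010 432 mm⁴.
Repeating about the centroidal y-axis gives I_y = 92 148 192 mm⁴.
Polar second moment: J = I_x + I_y = 163 158 624 mm⁴.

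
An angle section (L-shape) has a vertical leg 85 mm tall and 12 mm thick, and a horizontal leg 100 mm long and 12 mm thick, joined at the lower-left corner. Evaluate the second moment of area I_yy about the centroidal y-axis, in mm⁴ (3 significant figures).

Treat the section as a set of non-overlapping primitives; coordinates are from the bounding-box lower-left.
Vertical leg: 12 × 85, A = 1 020 mm², x = 6 mm, Ī = 12 240 mm⁴.
Horizontal leg (remainder): 88 × 12, A = 1 056 mm², x = 56 mm, Ī = 681 472 mm⁴.
Centroid: x̄ = ΣA·x / ΣA = 31.434 mm.
Transfer each piece to the centroidal y-axis using Ī + A·d² with d = x − 31.434:
  vertical leg: d = -25.434 mm → contributes +672 042 mm⁴
  horizontal leg (remainder): d = 24.566 mm → contributes +1 318 780 mm⁴
Total I = 1 990 822 mm⁴.

I_yy ≈ 1.99 × 10⁶ mm⁴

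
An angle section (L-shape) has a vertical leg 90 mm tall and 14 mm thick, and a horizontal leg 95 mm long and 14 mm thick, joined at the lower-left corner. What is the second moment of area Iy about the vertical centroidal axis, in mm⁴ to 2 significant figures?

Break the section into simple shapes (no overlaps), measuring from the bottom-left corner of the bounding box.
Vertical leg: 14 × 90, A = 1 260 mm², x = 7 mm, Ī = 20 580 mm⁴.
Horizontal leg (remainder): 81 × 14, A = 1 134 mm², x = 54.5 mm, Ī = 620 015 mm⁴.
Centroid: x̄ = ΣA·x / ΣA = 29.5 mm.
Transfer each piece to the vertical centroidal axis using Ī + A·d² with d = x − 29.5:
  vertical leg: d = -22.5 mm → contributes +658 455 mm⁴
  horizontal leg (remainder): d = 25 mm → contributes +1 328 765 mm⁴
Total I = 1 987 220 mm⁴.

Iy ≈ 2.0 × 10⁶ mm⁴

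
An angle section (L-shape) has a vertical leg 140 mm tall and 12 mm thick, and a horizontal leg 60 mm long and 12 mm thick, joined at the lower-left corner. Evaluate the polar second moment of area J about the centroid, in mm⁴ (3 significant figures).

J ≈ 5.02 × 10⁶ mm⁴

Split into non-overlapping primitives; take the origin at the lower-left of the bounding box.
Vertical leg: 12 × 140, A = 1 680 mm², y = 70 mm, Ī = 2 744 000 mm⁴.
Horizontal leg (remainder): 48 × 12, A = 576 mm², y = 6 mm, Ī = 6 912 mm⁴.
Centroid: ȳ = ΣA·y / ΣA = 53.66 mm.
Transfer each piece to the centroidal x-axis using Ī + A·d² with d = y − 53.66:
  vertical leg: d = 16.34 mm → contributes +3 192 576 mm⁴
  horizontal leg (remainder): d = -47.66 mm → contributes +1 315 259 mm⁴
Total I = 4 507 835 mm⁴.
For the y-axis: x̄ = 13.66 mm.
Repeating about the centroidal y-axis gives I_y = 516 795 mm⁴.
Polar second moment: J = I_x + I_y = 5 024 629 mm⁴.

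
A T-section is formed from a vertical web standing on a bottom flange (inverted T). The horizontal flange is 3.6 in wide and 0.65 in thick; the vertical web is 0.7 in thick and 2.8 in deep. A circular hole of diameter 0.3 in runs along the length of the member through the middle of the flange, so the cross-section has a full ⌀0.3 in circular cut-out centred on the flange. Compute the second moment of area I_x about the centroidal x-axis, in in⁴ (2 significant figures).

I_x ≈ 4.5 in⁴

Decompose the section into non-overlapping parts with the origin at the bottom-left of its bounding rectangle.
Flange: 3.6 × 0.65, A = 2.34 in², y = 0.325 in, Ī = 0.08239 in⁴.
Web: 0.7 × 2.8, A = 1.96 in², y = 2.05 in, Ī = 1.281 in⁴.
Hole (subtracted): ⌀0.3, A = 0.07069 in², y = 0.325 in, Ī = 0.0003976 in⁴.
Centroid: ȳ = ΣA·y / ΣA = 1.124 in.
Transfer each piece to the centroidal x-axis using Ī + A·d² with d = y − 1.124:
  flange: d = -0.7994 in → contributes +1.578 in⁴
  web: d = 0.9256 in → contributes +2.96 in⁴
  hole: d = -0.7994 in → contributes −0.04557 in⁴
Total I = 4.492 in⁴.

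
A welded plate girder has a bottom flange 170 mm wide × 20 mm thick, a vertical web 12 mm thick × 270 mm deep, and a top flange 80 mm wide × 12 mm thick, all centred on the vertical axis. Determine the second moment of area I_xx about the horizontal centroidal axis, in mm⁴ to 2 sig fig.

I_xx ≈ 9.4 × 10⁷ mm⁴

Split into non-overlapping primitives; take the origin at the lower-left of the bounding box.
Bottom plate: 170 × 20, A = 3 400 mm², y = 10 mm, Ī = 113 333 mm⁴.
Web plate: 12 × 270, A = 3 240 mm², y = 155 mm, Ī = 19 683 000 mm⁴.
Top plate: 80 × 12, A = 960 mm², y = 296 mm, Ī = 11 520 mm⁴.
Centroid: ȳ = ΣA·y / ΣA = 107.9 mm.
Transfer each piece to the horizontal centroidal axis using Ī + A·d² with d = y − 107.9:
  bottom plate: d = -97.94 mm → contributes +32 728 364 mm⁴
  web plate: d = 47.06 mm → contributes +26 857 803 mm⁴
  top plate: d = 188.1 mm → contributes +33 962 661 mm⁴
Total I = 93 548 828 mm⁴.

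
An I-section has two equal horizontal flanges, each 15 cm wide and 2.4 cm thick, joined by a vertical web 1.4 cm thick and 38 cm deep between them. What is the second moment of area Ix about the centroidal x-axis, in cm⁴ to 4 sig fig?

Decompose the section into non-overlapping parts with the origin at the bottom-left of its bounding rectangle.
Bottom flange: 15 × 2.4, A = 36 cm², y = 1.2 cm, Ī = 17.28 cm⁴.
Web: 1.4 × 38, A = 53.2 cm², y = 21.4 cm, Ī = 6401.73 cm⁴.
Top flange: 15 × 2.4, A = 36 cm², y = 41.6 cm, Ī = 17.28 cm⁴.
By symmetry the centroid is at mid-height, ȳ = 21.4 cm.
Transfer each piece to the centroidal x-axis using Ī + A·d² with d = y − 21.4:
  bottom flange: d = -20.2 cm → contributes +14706.7 cm⁴
  web: d = 0 cm → contributes +6401.73 cm⁴
  top flange: d = 20.2 cm → contributes +14706.7 cm⁴
Total I = 35815.2 cm⁴.

Ix ≈ 3.582 × 10⁴ cm⁴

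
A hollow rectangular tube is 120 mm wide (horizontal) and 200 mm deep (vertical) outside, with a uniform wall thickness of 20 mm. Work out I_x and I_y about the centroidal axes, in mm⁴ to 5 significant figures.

I_x ≈ 5.2693 × 10⁷ mm⁴, I_y ≈ 2.1973 × 10⁷ mm⁴

Break the section into simple shapes (no overlaps), measuring from the bottom-left corner of the bounding box.
Outer rectangle: 120 × 200, A = 24 000 mm², y = 100 mm, Ī = 80 000 000 mm⁴.
Inner void (subtracted): 80 × 160, A = 12 800 mm², y = 100 mm, Ī = 27 306 667 mm⁴.
By symmetry the centroid is at mid-height, ȳ = 100 mm.
All pieces are centred on the centroidal x-axis, so I = ΣĪ (holes subtracted) = 52 693 333 mm⁴.
Repeating about the centroidal y-axis gives I_y = 21 973 333 mm⁴.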